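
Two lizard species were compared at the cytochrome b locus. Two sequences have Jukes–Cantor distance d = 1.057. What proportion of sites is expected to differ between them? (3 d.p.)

p = (3/4)(1 − e^(−4d/3)) = 0.75 × (1 − e^(-1.409333)) = 0.75 × (1 − 0.244306) = 0.566771.

0.567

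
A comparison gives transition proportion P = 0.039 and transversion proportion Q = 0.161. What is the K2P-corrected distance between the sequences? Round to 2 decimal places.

Under the Kimura two-parameter model, d = −½ ln(1 − 2P − Q) − ¼ ln(1 − 2Q).
1 − 2P − Q = 0.761, giving −½ ln(0.761) = 0.136561.
1 − 2Q = 0.678, giving −¼ ln(0.678) = 0.097152.
d = 0.136561 + 0.097152 = 0.233713.

0.23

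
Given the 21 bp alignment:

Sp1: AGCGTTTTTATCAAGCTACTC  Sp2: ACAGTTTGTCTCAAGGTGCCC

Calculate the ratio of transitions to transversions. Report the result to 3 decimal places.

0.400

Transitions are A↔G and C↔T; transversions are all other mismatches.
Transitions: 2. Transversions: 5.
R = 2/5 = 0.400.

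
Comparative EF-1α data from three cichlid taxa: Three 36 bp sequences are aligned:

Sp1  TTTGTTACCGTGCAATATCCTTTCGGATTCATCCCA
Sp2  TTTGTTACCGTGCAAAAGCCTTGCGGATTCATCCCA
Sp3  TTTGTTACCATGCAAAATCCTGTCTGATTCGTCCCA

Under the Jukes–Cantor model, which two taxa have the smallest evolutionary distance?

Sp1–Sp2: 3/36 differ, p = 0.083, d = 0.088.
Sp1–Sp3: 5/36 differ, p = 0.139, d = 0.154.
Sp2–Sp3: 6/36 differ, p = 0.167, d = 0.188.
The smallest distance is between Sp1 and Sp2.

Sp1 and Sp2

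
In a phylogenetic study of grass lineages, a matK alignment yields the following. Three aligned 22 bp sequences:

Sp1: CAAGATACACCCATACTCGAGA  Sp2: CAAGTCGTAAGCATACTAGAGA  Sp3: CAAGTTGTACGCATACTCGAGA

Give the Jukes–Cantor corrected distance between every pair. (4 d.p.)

Sp1–Sp2: 7/22 sites differ → p ≈ 0.318182, d = −0.75 ln(1 − 0.424243) = 0.414052 ≈ 0.4141.
Sp1–Sp3: 4/22 sites differ → p ≈ 0.181818, d = −0.75 ln(1 − 0.242424) = 0.208224 ≈ 0.2082.
Sp2–Sp3: 3/22 sites differ → p ≈ 0.136364, d = −0.75 ln(1 − 0.181819) = 0.150504 ≈ 0.1505.

d(Sp1,Sp2) = 0.4141, d(Sp1,Sp3) = 0.2082, d(Sp2,Sp3) = 0.1505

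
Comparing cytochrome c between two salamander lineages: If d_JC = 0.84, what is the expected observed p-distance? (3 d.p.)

p = (3/4)(1 − e^(−4d/3)) = 0.75 × (1 − e^(-1.12)) = 0.75 × (1 − 0.326280) = 0.505290.

0.505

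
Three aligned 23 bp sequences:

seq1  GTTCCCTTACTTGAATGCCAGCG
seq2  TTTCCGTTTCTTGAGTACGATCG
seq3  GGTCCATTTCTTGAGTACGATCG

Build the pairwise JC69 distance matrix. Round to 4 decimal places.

seq1–seq2: 7/23 sites differ → p ≈ 0.304348, d = −0.75 ln(1 − 0.405797) = 0.390401 ≈ 0.3904.
seq1–seq3: 7/23 sites differ → p ≈ 0.304348, d = −0.75 ln(1 − 0.405797) = 0.390401 ≈ 0.3904.
seq2–seq3: 3/23 sites differ → p ≈ 0.130435, d = −0.75 ln(1 − 0.173913) = 0.143291 ≈ 0.1433.

d(seq1,seq2) = 0.3904, d(seq1,seq3) = 0.3904, d(seq2,seq3) = 0.1433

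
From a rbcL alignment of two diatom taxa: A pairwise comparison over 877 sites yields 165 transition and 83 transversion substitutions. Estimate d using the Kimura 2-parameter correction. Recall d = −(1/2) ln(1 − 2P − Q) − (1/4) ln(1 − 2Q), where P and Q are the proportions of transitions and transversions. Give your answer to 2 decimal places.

0.37

P = 165/877 ≈ 0.188141 and Q = 83/877 ≈ 0.094641.
Under the Kimura two-parameter model, d = −½ ln(1 − 2P − Q) − ¼ ln(1 − 2Q).
1 − 2P − Q = 0.529077, giving −½ ln(0.529077) = 0.318311.
1 − 2Q = 0.810718, giving −¼ ln(0.810718) = 0.052459.
d = 0.318311 + 0.052459 = 0.370770.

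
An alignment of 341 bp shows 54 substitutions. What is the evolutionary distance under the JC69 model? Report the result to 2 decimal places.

0.18

p = 54/341 ≈ 0.158358.
d = −(3/4) ln(1 − 4p/3) = −0.75 ln(1 − 0.211144) = −0.75 ln(0.788856)
  = −0.75 × (-0.237171) = 0.177878 substitutions/site.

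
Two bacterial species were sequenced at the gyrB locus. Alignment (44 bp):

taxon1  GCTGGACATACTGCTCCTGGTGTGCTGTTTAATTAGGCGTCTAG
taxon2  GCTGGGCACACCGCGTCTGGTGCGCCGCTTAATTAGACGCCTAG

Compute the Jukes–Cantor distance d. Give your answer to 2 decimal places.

0.27

The sequences differ at 10 of 44 sites (6, 9, 12, 15, 16, 23, 26, 28, 37, 40), so p = 10/44 ≈ 0.227273.
d = −(3/4) ln(1 − 4p/3) = −0.75 ln(1 − 0.303031) = −0.75 ln(0.696969)
  = −0.75 × (-0.361014) = 0.270761 substitutions/site.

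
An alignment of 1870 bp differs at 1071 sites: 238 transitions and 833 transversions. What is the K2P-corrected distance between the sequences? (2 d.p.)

1.16

P = 238/1870 ≈ 0.127273 and Q = 833/1870 ≈ 0.445455.
Under the Kimura two-parameter model, d = −½ ln(1 − 2P − Q) − ¼ ln(1 − 2Q).
1 − 2P − Q = 0.299999, giving −½ ln(0.299999) = 0.601988.
1 − 2Q = 0.10909, giving −¼ ln(0.10909) = 0.553896.
d = 0.601988 + 0.553896 = 1.155884.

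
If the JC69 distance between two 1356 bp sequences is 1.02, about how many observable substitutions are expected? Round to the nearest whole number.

Invert JC69: p = (3/4)(1 − e^(−4d/3)) = 0.75 × (1 − e^(-1.36)) = 0.75 × (1 − 0.256661) = 0.557504.
Expected differing sites = pL ≈ 0.557504 × 1356 = 755.975424 ≈ 756.

756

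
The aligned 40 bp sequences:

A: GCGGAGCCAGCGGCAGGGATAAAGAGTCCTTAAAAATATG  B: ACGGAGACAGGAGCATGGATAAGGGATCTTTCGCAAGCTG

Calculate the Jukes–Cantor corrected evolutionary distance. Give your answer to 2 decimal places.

0.47

The sequences differ at 14 of 40 sites, so p = 14/40 = 0.35.
d = −(3/4) ln(1 − 4p/3) = −0.75 ln(1 − 0.466667) = −0.75 ln(0.533333)
  = −0.75 × (-0.628609) = 0.471457 substitutions/site.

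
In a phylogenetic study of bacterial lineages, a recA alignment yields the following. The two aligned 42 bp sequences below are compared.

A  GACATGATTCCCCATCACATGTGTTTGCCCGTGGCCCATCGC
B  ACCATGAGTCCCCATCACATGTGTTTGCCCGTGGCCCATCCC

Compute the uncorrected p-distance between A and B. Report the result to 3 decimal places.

The sequences differ at 4 of 42 positions (sites 1, 2, 8, 41).
p = 4/42 = 0.095238… ≈ 0.095 (to 3 d.p.).

0.095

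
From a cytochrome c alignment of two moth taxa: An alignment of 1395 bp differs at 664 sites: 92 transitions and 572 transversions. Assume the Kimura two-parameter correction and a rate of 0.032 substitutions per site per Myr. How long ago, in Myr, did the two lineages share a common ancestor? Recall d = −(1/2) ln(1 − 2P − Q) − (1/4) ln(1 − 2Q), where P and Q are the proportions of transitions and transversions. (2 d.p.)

P = 92/1395 ≈ 0.06595 and Q = 572/1395 ≈ 0.410036.
Under the Kimura two-parameter model, d = −½ ln(1 − 2P − Q) − ¼ ln(1 − 2Q).
1 − 2P − Q = 0.458064, giving −½ ln(0.458064) = 0.390373.
1 − 2Q = 0.179928, giving −¼ ln(0.179928) = 0.428800.
d = 0.390373 + 0.428800 = 0.819173.
Under a molecular clock d = 2μt, so t = d/(2μ) = 0.819173 / (2 × 0.032) = 12.80 Myr.

12.80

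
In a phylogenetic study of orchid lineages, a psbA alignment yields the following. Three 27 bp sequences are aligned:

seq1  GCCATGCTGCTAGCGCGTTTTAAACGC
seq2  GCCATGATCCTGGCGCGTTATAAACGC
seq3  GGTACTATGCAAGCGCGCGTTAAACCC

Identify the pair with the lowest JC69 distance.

seq1 and seq2

seq1–seq2: 4/27 differ, p = 0.148, d = 0.165.
seq1–seq3: 9/27 differ, p = 0.333, d = 0.441.
seq2–seq3: 11/27 differ, p = 0.407, d = 0.588.
The smallest distance is between seq1 and seq2.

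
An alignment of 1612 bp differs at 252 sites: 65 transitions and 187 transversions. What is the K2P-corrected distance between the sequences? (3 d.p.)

P = 65/1612 ≈ 0.040323 and Q = 187/1612 ≈ 0.116005.
Under the Kimura two-parameter model, d = −½ ln(1 − 2P − Q) − ¼ ln(1 − 2Q).
1 − 2P − Q = 0.803349, giving −½ ln(0.803349) = 0.109483.
1 − 2Q = 0.76799, giving −¼ ln(0.76799) = 0.065995.
d = 0.109483 + 0.065995 = 0.175478.

0.175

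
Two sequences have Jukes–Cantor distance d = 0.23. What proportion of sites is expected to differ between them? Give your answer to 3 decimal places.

p = (3/4)(1 − e^(−4d/3)) = 0.75 × (1 − e^(-0.306667)) = 0.75 × (1 − 0.735896) = 0.198078.

0.198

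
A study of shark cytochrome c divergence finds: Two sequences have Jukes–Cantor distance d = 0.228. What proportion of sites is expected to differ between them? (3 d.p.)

p = (3/4)(1 − e^(−4d/3)) = 0.75 × (1 − e^(-0.304)) = 0.75 × (1 − 0.737861) = 0.196604.

0.197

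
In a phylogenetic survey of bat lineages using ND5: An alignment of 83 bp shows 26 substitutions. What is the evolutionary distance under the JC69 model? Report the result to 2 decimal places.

0.41

p = 26/83 ≈ 0.313253.
d = −(3/4) ln(1 − 4p/3) = −0.75 ln(1 − 0.417671) = −0.75 ln(0.582329)
  = −0.75 × (-0.540720) = 0.405540 substitutions/site.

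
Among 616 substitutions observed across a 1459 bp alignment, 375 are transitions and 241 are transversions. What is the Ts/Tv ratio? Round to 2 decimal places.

1.56

R = 375/241 = 1.556016… ≈ 1.56 (to 2 d.p.).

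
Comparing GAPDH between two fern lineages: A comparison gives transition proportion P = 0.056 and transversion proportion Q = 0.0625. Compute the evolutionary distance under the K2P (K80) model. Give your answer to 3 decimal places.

Under the Kimura two-parameter model, d = −½ ln(1 − 2P − Q) − ¼ ln(1 − 2Q).
1 − 2P − Q = 0.8255, giving −½ ln(0.8255) = 0.095883.
1 − 2Q = 0.875, giving −¼ ln(0.875) = 0.033383.
d = 0.095883 + 0.033383 = 0.129266.

0.129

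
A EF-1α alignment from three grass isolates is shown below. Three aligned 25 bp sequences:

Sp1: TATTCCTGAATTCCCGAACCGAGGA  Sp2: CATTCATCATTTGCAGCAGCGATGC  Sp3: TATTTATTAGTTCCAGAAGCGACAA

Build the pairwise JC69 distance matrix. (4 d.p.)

d(Sp1,Sp2) = 0.5716, d(Sp1,Sp3) = 0.4172, d(Sp2,Sp3) = 0.4904

Sp1–Sp2: 10/25 sites differ → p = 0.4, d = −0.75 ln(1 − 0.533333) = 0.571605 ≈ 0.5716.
Sp1–Sp3: 8/25 sites differ → p = 0.32, d = −0.75 ln(1 − 0.426667) = 0.417216 ≈ 0.4172.
Sp2–Sp3: 9/25 sites differ → p = 0.36, d = −0.75 ln(1 − 0.48) = 0.490445 ≈ 0.4904.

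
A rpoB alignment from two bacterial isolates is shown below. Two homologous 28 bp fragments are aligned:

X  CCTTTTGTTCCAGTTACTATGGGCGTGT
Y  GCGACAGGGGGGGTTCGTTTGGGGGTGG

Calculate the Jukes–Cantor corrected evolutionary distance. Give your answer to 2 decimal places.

The sequences differ at 15 of 28 sites, so p = 15/28 ≈ 0.535714.
d = −(3/4) ln(1 − 4p/3) = −0.75 ln(1 − 0.714285) = −0.75 ln(0.285715)
  = −0.75 × (-1.252760) = 0.939570 substitutions/site.

0.94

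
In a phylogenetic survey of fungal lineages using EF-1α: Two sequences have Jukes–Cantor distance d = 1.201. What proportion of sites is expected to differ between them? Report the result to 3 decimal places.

0.599

p = (3/4)(1 − e^(−4d/3)) = 0.75 × (1 − e^(-1.601333)) = 0.75 × (1 − 0.201628) = 0.598779.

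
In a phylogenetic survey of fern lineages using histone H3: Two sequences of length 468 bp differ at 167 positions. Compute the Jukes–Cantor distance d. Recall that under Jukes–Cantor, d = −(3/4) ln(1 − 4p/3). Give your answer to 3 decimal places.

0.484

p = 167/468 ≈ 0.356838.
d = −(3/4) ln(1 − 4p/3) = −0.75 ln(1 − 0.475784) = −0.75 ln(0.524216)
  = −0.75 × (-0.645851) = 0.484388 substitutions/site.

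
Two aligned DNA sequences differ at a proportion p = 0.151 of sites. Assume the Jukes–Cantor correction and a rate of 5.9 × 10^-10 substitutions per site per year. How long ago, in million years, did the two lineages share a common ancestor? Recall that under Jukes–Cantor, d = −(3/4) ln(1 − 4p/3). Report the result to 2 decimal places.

d = −(3/4) ln(1 − 4p/3) = −0.75 ln(1 − 0.201333) = −0.75 ln(0.798667)
  = −0.75 × (-0.224811) = 0.168608 substitutions/site.
Under a molecular clock d = 2μt, so t = d/(2μ) = 0.168608 / (2 × 5.9 × 10^-10) = 142.89 million years.

142.89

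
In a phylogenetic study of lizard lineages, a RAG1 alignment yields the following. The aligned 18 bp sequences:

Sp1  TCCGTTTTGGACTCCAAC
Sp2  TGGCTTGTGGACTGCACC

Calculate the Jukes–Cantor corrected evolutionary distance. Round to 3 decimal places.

0.441

The sequences differ at 6 of 18 sites (2, 3, 4, 7, 14, 17), so p = 6/18 ≈ 0.333333.
d = −(3/4) ln(1 − 4p/3) = −0.75 ln(1 − 0.444444) = −0.75 ln(0.555556)
  = −0.75 × (-0.587786) = 0.440840 substitutions/site.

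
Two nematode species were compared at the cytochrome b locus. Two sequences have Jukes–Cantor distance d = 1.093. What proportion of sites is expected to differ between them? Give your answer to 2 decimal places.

0.58

p = (3/4)(1 − e^(−4d/3)) = 0.75 × (1 − e^(-1.457333)) = 0.75 × (1 − 0.232856) = 0.575358.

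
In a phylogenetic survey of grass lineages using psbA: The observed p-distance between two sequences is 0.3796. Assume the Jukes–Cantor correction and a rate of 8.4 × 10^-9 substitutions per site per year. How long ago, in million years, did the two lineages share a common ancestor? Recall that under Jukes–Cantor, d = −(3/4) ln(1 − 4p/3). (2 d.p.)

d = −(3/4) ln(1 − 4p/3) = −0.75 ln(1 − 0.506133) = −0.75 ln(0.493867)
  = −0.75 × (-0.705489) = 0.529117 substitutions/site.
Under a molecular clock d = 2μt, so t = d/(2μ) = 0.529117 / (2 × 8.4 × 10^-9) = 31.50 million years.

31.50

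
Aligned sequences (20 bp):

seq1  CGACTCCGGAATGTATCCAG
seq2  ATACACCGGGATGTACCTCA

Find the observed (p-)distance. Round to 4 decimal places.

The sequences differ at 8 of 20 positions (sites 1, 2, 5, 10, 16, 18, 19, 20).
p = 8/20 = 0.4000.

0.4000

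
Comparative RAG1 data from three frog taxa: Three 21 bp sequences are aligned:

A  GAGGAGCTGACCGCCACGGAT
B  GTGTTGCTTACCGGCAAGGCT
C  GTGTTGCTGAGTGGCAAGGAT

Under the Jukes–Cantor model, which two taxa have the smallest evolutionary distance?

B and C

A–B: 7/21 differ, p = 0.333, d = 0.441.
A–C: 7/21 differ, p = 0.333, d = 0.441.
B–C: 4/21 differ, p = 0.190, d = 0.220.
The smallest distance is between B and C.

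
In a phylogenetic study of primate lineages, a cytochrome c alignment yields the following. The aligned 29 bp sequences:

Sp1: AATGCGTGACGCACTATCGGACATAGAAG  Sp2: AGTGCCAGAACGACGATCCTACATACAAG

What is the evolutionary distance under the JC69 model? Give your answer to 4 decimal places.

0.4618

The sequences differ at 10 of 29 sites (2, 6, 7, 10, 11, 12, 15, 19, 20, 26), so p = 10/29 ≈ 0.344828.
d = −(3/4) ln(1 − 4p/3) = −0.75 ln(1 − 0.459771) = −0.75 ln(0.540229)
  = −0.75 × (-0.615762) = 0.461822 substitutions/site.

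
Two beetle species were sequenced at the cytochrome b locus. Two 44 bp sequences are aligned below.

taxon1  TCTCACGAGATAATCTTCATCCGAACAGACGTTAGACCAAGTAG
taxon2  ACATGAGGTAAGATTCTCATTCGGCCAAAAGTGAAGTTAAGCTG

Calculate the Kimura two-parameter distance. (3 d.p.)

Of 44 sites, 14 differences are transitions and 9 are transversions, so P = 14/44 ≈ 0.318182 and Q = 9/44 ≈ 0.204545.
Under the Kimura two-parameter model, d = −½ ln(1 − 2P − Q) − ¼ ln(1 − 2Q).
1 − 2P − Q = 0.159091, giving −½ ln(0.159091) = 0.919139.
1 − 2Q = 0.59091, giving −¼ ln(0.59091) = 0.131523.
d = 0.919139 + 0.131523 = 1.050662.

1.051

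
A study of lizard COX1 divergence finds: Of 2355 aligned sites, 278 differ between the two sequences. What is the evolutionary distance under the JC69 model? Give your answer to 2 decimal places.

0.13

p = 278/2355 ≈ 0.118047.
d = −(3/4) ln(1 − 4p/3) = −0.75 ln(1 − 0.157396) = −0.75 ln(0.842604)
  = −0.75 × (-0.171258) = 0.128444 substitutions/site.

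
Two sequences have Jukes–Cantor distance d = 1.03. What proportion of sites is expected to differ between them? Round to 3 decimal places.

p = (3/4)(1 − e^(−4d/3)) = 0.75 × (1 − e^(-1.373333)) = 0.75 × (1 − 0.253261) = 0.560054.

0.560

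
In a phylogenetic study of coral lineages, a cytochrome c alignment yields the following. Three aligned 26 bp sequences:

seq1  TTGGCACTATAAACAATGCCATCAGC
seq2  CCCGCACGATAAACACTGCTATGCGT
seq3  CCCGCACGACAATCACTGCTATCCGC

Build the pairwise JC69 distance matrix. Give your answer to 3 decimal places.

d(seq1,seq2) = 0.464, d(seq1,seq3) = 0.464, d(seq2,seq3) = 0.172

seq1–seq2: 9/26 sites differ → p ≈ 0.346154, d = −0.75 ln(1 − 0.461539) = 0.464280 ≈ 0.464.
seq1–seq3: 9/26 sites differ → p ≈ 0.346154, d = −0.75 ln(1 − 0.461539) = 0.464280 ≈ 0.464.
seq2–seq3: 4/26 sites differ → p ≈ 0.153846, d = −0.75 ln(1 − 0.205128) = 0.172181 ≈ 0.172.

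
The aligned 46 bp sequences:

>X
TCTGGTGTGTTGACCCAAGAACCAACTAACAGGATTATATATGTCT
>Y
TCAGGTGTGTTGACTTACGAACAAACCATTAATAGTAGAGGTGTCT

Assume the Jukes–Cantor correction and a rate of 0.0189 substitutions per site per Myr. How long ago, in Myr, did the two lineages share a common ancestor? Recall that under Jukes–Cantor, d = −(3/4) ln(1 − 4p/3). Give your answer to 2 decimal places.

The sequences differ at 14 of 46 sites, so p = 14/46 ≈ 0.304348.
d = −(3/4) ln(1 − 4p/3) = −0.75 ln(1 − 0.405797) = −0.75 ln(0.594203)
  = −0.75 × (-0.520534) = 0.390401 substitutions/site.
Under a molecular clock d = 2μt, so t = d/(2μ) = 0.390401 / (2 × 0.0189) = 10.33 Myr.

10.33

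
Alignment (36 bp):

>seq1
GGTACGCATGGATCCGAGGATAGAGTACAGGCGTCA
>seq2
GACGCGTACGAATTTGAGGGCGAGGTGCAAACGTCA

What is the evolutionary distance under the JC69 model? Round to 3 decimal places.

0.673

The sequences differ at 16 of 36 sites, so p = 16/36 ≈ 0.444444.
d = −(3/4) ln(1 − 4p/3) = −0.75 ln(1 − 0.592592) = −0.75 ln(0.407408)
  = −0.75 × (-0.897940) = 0.673455 substitutions/site.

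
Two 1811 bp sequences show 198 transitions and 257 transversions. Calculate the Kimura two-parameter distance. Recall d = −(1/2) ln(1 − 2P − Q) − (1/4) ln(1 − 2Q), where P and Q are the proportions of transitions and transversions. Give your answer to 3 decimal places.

0.307

P = 198/1811 ≈ 0.109332 and Q = 257/1811 ≈ 0.141911.
Under the Kimura two-parameter model, d = −½ ln(1 − 2P − Q) − ¼ ln(1 − 2Q).
1 − 2P − Q = 0.639425, giving −½ ln(0.639425) = 0.223593.
1 − 2Q = 0.716178, giving −¼ ln(0.716178) = 0.083457.
d = 0.223593 + 0.083457 = 0.307050.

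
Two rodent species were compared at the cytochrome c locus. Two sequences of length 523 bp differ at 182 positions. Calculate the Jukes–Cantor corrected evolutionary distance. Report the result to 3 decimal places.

0.468

p = 182/523 ≈ 0.347992.
d = −(3/4) ln(1 − 4p/3) = −0.75 ln(1 − 0.463989) = −0.75 ln(0.536011)
  = −0.75 × (-0.623601) = 0.467701 substitutions/site.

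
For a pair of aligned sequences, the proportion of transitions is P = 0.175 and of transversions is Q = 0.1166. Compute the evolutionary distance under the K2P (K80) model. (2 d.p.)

0.38

Under the Kimura two-parameter model, d = −½ ln(1 − 2P − Q) − ¼ ln(1 − 2Q).
1 − 2P − Q = 0.5334, giving −½ ln(0.5334) = 0.314242.
1 − 2Q = 0.7668, giving −¼ ln(0.7668) = 0.066382.
d = 0.314242 + 0.066382 = 0.380624.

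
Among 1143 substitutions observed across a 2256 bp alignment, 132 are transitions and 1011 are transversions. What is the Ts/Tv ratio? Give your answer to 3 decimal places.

R = 132/1011 = 0.130563… ≈ 0.131 (to 3 d.p.).

0.131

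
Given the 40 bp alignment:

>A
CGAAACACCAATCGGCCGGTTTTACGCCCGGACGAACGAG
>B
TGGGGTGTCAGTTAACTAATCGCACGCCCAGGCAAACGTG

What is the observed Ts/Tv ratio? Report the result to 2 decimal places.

Transitions are A↔G and C↔T; transversions are all other mismatches.
Transitions: 19. Transversions: 2.
R = 19/2 = 9.50.

9.50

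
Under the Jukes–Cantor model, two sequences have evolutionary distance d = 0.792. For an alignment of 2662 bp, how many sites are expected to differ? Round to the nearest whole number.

1302

Invert JC69: p = (3/4)(1 − e^(−4d/3)) = 0.75 × (1 − e^(-1.056)) = 0.75 × (1 − 0.347844) = 0.489117.
Expected differing sites = pL ≈ 0.489117 × 2662 = 1302.029454 ≈ 1302.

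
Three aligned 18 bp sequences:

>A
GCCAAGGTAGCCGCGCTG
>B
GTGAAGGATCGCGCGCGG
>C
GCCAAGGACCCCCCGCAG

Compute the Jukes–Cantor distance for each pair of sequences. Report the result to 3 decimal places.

d(A,B) = 0.548, d(A,C) = 0.347, d(B,C) = 0.441

A–B: 7/18 sites differ → p ≈ 0.388889, d = −0.75 ln(1 − 0.518519) = 0.548166 ≈ 0.548.
A–C: 5/18 sites differ → p ≈ 0.277778, d = −0.75 ln(1 − 0.370371) = 0.346968 ≈ 0.347.
B–C: 6/18 sites differ → p ≈ 0.333333, d = −0.75 ln(1 − 0.444444) = 0.440839 ≈ 0.441.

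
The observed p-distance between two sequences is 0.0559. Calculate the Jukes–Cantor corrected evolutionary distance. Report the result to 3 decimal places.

0.058

d = −(3/4) ln(1 − 4p/3) = −0.75 ln(1 − 0.074533) = −0.75 ln(0.925467)
  = −0.75 × (-0.077457) = 0.058093 substitutions/site.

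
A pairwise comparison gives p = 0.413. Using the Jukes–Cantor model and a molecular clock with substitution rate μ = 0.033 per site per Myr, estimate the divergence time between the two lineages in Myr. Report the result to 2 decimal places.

9.09

d = −(3/4) ln(1 − 4p/3) = −0.75 ln(1 − 0.550667) = −0.75 ln(0.449333)
  = −0.75 × (-0.799991) = 0.599993 substitutions/site.
Under a molecular clock d = 2μt, so t = d/(2μ) = 0.599993 / (2 × 0.033) = 9.09 Myr.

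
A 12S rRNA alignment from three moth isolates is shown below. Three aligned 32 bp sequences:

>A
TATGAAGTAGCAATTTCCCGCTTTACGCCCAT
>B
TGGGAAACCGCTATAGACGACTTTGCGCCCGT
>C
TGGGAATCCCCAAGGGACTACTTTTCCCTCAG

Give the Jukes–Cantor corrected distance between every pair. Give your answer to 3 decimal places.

d(A,B) = 0.585, d(A,C) = 0.824, d(B,C) = 0.460

A–B: 13/32 sites differ → p = 0.40625, d = −0.75 ln(1 − 0.541667) = 0.585119 ≈ 0.585.
A–C: 16/32 sites differ → p = 0.5, d = −0.75 ln(1 − 0.666667) = 0.823960 ≈ 0.824.
B–C: 11/32 sites differ → p = 0.34375, d = −0.75 ln(1 − 0.458333) = 0.459828 ≈ 0.460.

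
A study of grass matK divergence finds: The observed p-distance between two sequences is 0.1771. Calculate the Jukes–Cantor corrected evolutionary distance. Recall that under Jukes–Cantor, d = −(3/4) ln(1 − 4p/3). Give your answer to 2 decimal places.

0.20

d = −(3/4) ln(1 − 4p/3) = −0.75 ln(1 − 0.236133) = −0.75 ln(0.763867)
  = −0.75 × (-0.269362) = 0.202022 substitutions/site.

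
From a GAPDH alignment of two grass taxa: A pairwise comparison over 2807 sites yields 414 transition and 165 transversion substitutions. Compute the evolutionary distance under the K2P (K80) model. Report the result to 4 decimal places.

P = 414/2807 ≈ 0.147488 and Q = 165/2807 ≈ 0.058782.
Under the Kimura two-parameter model, d = −½ ln(1 − 2P − Q) − ¼ ln(1 − 2Q).
1 − 2P − Q = 0.646242, giving −½ ln(0.646242) = 0.218291.
1 − 2Q = 0.882436, giving −¼ ln(0.882436) = 0.031267.
d = 0.218291 + 0.031267 = 0.249558.

0.2496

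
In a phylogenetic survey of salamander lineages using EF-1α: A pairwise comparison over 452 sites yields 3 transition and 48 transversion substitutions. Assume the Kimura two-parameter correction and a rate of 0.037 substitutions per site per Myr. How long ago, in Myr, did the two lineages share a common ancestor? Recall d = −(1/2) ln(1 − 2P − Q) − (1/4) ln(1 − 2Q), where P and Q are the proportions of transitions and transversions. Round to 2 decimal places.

P = 3/452 ≈ 0.006637 and Q = 48/452 ≈ 0.106195.
Under the Kimura two-parameter model, d = −½ ln(1 − 2P − Q) − ¼ ln(1 − 2Q).
1 − 2P − Q = 0.880531, giving −½ ln(0.880531) = 0.063615.
1 − 2Q = 0.78761, giving −¼ ln(0.78761) = 0.059688.
d = 0.063615 + 0.059688 = 0.123303.
Under a molecular clock d = 2μt, so t = d/(2μ) = 0.123303 / (2 × 0.037) = 1.67 Myr.

1.67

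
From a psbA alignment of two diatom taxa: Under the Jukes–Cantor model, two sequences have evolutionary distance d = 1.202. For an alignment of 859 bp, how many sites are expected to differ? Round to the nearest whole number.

Invert JC69: p = (3/4)(1 − e^(−4d/3)) = 0.75 × (1 − e^(-1.602667)) = 0.75 × (1 − 0.201359) = 0.598981.
Expected differing sites = pL ≈ 0.598981 × 859 = 514.524679 ≈ 515.

515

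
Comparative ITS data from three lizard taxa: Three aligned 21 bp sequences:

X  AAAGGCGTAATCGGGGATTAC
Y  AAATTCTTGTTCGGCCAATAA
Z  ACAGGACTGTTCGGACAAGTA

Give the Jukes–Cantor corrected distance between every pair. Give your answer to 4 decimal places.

d(X,Y) = 0.6355, d(X,Z) = 0.8990, d(Y,Z) = 0.5319

X–Y: 9/21 sites differ → p ≈ 0.428571, d = −0.75 ln(1 − 0.571428) = 0.635472 ≈ 0.6355.
X–Z: 11/21 sites differ → p ≈ 0.52381, d = −0.75 ln(1 − 0.698413) = 0.899023 ≈ 0.8990.
Y–Z: 8/21 sites differ → p ≈ 0.380952, d = −0.75 ln(1 − 0.507936) = 0.531860 ≈ 0.5319.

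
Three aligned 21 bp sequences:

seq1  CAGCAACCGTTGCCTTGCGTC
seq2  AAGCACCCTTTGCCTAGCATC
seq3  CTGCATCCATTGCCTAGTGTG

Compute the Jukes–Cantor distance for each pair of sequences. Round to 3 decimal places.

d(seq1,seq2) = 0.286, d(seq1,seq3) = 0.360, d(seq2,seq3) = 0.441

seq1–seq2: 5/21 sites differ → p ≈ 0.238095, d = −0.75 ln(1 − 0.31746) = 0.286451 ≈ 0.286.
seq1–seq3: 6/21 sites differ → p ≈ 0.285714, d = −0.75 ln(1 − 0.380952) = 0.359679 ≈ 0.360.
seq2–seq3: 7/21 sites differ → p ≈ 0.333333, d = −0.75 ln(1 − 0.444444) = 0.440839 ≈ 0.441.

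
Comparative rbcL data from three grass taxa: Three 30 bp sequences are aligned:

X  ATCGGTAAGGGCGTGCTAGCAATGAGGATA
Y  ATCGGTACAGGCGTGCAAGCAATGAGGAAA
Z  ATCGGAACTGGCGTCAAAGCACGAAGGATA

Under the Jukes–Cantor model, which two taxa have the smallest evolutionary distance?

X–Y: 4/30 differ, p = 0.133, d = 0.147.
X–Z: 9/30 differ, p = 0.300, d = 0.383.
Y–Z: 8/30 differ, p = 0.267, d = 0.330.
The smallest distance is between X and Y.

X and Y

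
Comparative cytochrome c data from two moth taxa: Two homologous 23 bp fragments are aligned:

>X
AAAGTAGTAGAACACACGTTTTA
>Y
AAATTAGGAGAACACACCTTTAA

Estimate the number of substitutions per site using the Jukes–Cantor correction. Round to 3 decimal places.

The sequences differ at 4 of 23 sites (4, 8, 18, 22), so p = 4/23 ≈ 0.173913.
d = −(3/4) ln(1 − 4p/3) = −0.75 ln(1 − 0.231884) = −0.75 ln(0.768116)
  = −0.75 × (-0.263815) = 0.197861 substitutions/site.

0.198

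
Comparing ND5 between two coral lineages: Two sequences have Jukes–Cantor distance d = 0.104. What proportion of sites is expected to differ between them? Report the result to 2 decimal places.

p = (3/4)(1 − e^(−4d/3)) = 0.75 × (1 − e^(-0.138667)) = 0.75 × (1 − 0.870518) = 0.097112.

0.10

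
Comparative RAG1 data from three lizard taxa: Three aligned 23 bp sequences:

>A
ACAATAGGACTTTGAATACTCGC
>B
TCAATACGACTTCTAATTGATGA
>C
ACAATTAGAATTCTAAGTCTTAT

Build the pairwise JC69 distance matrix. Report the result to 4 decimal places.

A–B: 9/23 sites differ → p ≈ 0.391304, d = −0.75 ln(1 − 0.521739) = 0.553199 ≈ 0.5532.
A–C: 10/23 sites differ → p ≈ 0.434783, d = −0.75 ln(1 − 0.579711) = 0.650110 ≈ 0.6501.
B–C: 9/23 sites differ → p ≈ 0.391304, d = −0.75 ln(1 − 0.521739) = 0.553199 ≈ 0.5532.

d(A,B) = 0.5532, d(A,C) = 0.6501, d(B,C) = 0.5532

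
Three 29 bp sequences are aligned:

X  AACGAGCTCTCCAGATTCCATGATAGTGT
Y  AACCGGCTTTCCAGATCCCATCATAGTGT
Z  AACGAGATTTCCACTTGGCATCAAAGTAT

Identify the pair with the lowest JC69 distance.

X–Y: 5/29 differ, p = 0.172, d = 0.196.
X–Z: 9/29 differ, p = 0.310, d = 0.401.
Y–Z: 9/29 differ, p = 0.310, d = 0.401.
The smallest distance is between X and Y.

X and Y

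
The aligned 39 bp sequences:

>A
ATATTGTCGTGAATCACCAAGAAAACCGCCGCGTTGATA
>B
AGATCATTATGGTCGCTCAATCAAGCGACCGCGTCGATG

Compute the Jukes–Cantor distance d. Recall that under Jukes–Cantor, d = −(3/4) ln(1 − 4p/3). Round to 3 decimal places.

0.717

The sequences differ at 18 of 39 sites, so p = 18/39 ≈ 0.461538.
d = −(3/4) ln(1 − 4p/3) = −0.75 ln(1 − 0.615384) = −0.75 ln(0.384616)
  = −0.75 × (-0.955510) = 0.716633 substitutions/site.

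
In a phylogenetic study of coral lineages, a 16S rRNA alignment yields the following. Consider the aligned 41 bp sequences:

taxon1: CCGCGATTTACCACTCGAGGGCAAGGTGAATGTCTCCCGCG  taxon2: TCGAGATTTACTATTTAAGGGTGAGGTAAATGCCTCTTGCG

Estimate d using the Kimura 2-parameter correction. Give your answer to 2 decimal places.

0.42

Of 41 sites, 11 differences are transitions and 1 are transversions, so P = 11/41 ≈ 0.268293 and Q = 1/41 ≈ 0.02439.
Under the Kimura two-parameter model, d = −½ ln(1 − 2P − Q) − ¼ ln(1 − 2Q).
1 − 2P − Q = 0.439024, giving −½ ln(0.439024) = 0.411601.
1 − 2Q = 0.95122, giving −¼ ln(0.95122) = 0.012502.
d = 0.411601 + 0.012502 = 0.424103.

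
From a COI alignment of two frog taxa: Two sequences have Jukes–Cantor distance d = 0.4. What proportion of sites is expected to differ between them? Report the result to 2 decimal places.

p = (3/4)(1 − e^(−4d/3)) = 0.75 × (1 − e^(-0.533333)) = 0.75 × (1 − 0.586646) = 0.310016.

0.31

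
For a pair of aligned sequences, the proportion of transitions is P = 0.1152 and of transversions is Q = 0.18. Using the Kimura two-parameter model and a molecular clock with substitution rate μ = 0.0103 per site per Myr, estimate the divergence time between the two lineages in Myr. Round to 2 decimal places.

Under the Kimura two-parameter model, d = −½ ln(1 − 2P − Q) − ¼ ln(1 − 2Q).
1 − 2P − Q = 0.5896, giving −½ ln(0.5896) = 0.264155.
1 − 2Q = 0.64, giving −¼ ln(0.64) = 0.111572.
d = 0.264155 + 0.111572 = 0.375727.
Under a molecular clock d = 2μt, so t = d/(2μ) = 0.375727 / (2 × 0.0103) = 18.24 Myr.

18.24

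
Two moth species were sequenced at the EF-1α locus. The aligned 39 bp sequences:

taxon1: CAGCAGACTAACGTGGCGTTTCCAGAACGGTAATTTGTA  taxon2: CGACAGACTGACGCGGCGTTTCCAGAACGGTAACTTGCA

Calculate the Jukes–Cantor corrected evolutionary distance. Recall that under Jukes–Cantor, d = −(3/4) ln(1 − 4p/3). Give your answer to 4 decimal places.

The sequences differ at 6 of 39 sites (2, 3, 10, 14, 34, 38), so p = 6/39 ≈ 0.153846.
d = −(3/4) ln(1 − 4p/3) = −0.75 ln(1 − 0.205128) = −0.75 ln(0.794872)
  = −0.75 × (-0.229574) = 0.172181 substitutions/site.

0.1722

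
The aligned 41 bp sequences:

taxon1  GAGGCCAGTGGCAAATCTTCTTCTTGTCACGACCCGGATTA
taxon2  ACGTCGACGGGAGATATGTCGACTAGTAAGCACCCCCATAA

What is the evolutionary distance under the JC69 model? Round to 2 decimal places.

0.86

The sequences differ at 21 of 41 sites, so p = 21/41 ≈ 0.512195.
d = −(3/4) ln(1 − 4p/3) = −0.75 ln(1 − 0.682927) = −0.75 ln(0.317073)
  = −0.75 × (-1.148623) = 0.861467 substitutions/site.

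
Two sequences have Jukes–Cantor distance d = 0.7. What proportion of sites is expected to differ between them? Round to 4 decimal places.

p = (3/4)(1 − e^(−4d/3)) = 0.75 × (1 − e^(-0.933333)) = 0.75 × (1 − 0.393241) = 0.455069.

0.4551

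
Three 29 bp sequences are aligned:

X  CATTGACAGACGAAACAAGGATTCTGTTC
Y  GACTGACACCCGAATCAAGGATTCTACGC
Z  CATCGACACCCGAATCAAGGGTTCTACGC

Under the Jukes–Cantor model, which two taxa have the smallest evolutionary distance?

Y and Z

X–Y: 8/29 differ, p = 0.276, d = 0.344.
X–Z: 8/29 differ, p = 0.276, d = 0.344.
Y–Z: 4/29 differ, p = 0.138, d = 0.152.
The smallest distance is between Y and Z.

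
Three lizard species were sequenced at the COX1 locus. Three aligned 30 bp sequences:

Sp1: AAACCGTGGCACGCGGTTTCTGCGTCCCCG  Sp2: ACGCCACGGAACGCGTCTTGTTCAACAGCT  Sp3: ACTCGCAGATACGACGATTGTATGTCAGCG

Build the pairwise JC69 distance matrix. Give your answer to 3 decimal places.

Sp1–Sp2: 14/30 sites differ → p ≈ 0.466667, d = −0.75 ln(1 − 0.622223) = 0.730088 ≈ 0.730.
Sp1–Sp3: 15/30 sites differ → p = 0.5, d = −0.75 ln(1 − 0.666667) = 0.823960 ≈ 0.824.
Sp2–Sp3: 15/30 sites differ → p = 0.5, d = −0.75 ln(1 − 0.666667) = 0.823960 ≈ 0.824.

d(Sp1,Sp2) = 0.730, d(Sp1,Sp3) = 0.824, d(Sp2,Sp3) = 0.824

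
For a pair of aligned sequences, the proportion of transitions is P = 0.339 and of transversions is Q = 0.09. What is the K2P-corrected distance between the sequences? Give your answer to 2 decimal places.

0.78

Under the Kimura two-parameter model, d = −½ ln(1 − 2P − Q) − ¼ ln(1 − 2Q).
1 − 2P − Q = 0.232, giving −½ ln(0.232) = 0.730509.
1 − 2Q = 0.82, giving −¼ ln(0.82) = 0.049613.
d = 0.730509 + 0.049613 = 0.780122.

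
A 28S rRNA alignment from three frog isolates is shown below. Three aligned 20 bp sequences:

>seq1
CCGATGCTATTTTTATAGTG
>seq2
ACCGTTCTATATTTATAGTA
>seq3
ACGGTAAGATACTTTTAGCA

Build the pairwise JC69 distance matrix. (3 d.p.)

seq1–seq2: 6/20 sites differ → p = 0.3, d = −0.75 ln(1 − 0.4) = 0.383119 ≈ 0.383.
seq1–seq3: 10/20 sites differ → p = 0.5, d = −0.75 ln(1 − 0.666667) = 0.823960 ≈ 0.824.
seq2–seq3: 7/20 sites differ → p = 0.35, d = −0.75 ln(1 − 0.466667) = 0.471457 ≈ 0.471.

d(seq1,seq2) = 0.383, d(seq1,seq3) = 0.824, d(seq2,seq3) = 0.471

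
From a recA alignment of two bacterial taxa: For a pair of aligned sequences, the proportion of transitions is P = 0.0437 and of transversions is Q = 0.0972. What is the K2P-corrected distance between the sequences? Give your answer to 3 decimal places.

Under the Kimura two-parameter model, d = −½ ln(1 − 2P − Q) − ¼ ln(1 − 2Q).
1 − 2P − Q = 0.8154, giving −½ ln(0.8154) = 0.102038.
1 − 2Q = 0.8056, giving −¼ ln(0.8056) = 0.054042.
d = 0.102038 + 0.054042 = 0.156080.

0.156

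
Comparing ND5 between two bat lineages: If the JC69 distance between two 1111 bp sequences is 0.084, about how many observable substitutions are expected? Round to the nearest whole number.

88

Invert JC69: p = (3/4)(1 − e^(−4d/3)) = 0.75 × (1 − e^(-0.112)) = 0.75 × (1 − 0.894044) = 0.079467.
Expected differing sites = pL ≈ 0.079467 × 1111 = 88.287837 ≈ 88.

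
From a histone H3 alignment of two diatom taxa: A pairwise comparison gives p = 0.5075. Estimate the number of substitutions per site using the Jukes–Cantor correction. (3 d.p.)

0.847

d = −(3/4) ln(1 − 4p/3) = −0.75 ln(1 − 0.676667) = −0.75 ln(0.323333)
  = −0.75 × (-1.129073) = 0.846805 substitutions/site.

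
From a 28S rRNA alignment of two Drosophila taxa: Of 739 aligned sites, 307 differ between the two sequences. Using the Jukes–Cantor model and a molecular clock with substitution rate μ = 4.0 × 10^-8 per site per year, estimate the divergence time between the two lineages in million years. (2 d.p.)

p = 307/739 ≈ 0.415426.
d = −(3/4) ln(1 − 4p/3) = −0.75 ln(1 − 0.553901) = −0.75 ln(0.446099)
  = −0.75 × (-0.807214) = 0.605411 substitutions/site.
Under a molecular clock d = 2μt, so t = d/(2μ) = 0.605411 / (2 × 4.0 × 10^-8) = 7.57 million years.

7.57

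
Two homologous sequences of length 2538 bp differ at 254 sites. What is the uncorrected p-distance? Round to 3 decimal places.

0.100

p = 254/2538 = 0.100078… ≈ 0.100 (to 3 d.p.).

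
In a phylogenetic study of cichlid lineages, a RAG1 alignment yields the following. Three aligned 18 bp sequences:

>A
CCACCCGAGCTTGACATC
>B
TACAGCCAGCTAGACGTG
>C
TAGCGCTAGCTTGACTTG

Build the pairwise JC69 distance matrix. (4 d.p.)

A–B: 9/18 sites differ → p = 0.5, d = −0.75 ln(1 − 0.666667) = 0.823960 ≈ 0.8240.
A–C: 7/18 sites differ → p ≈ 0.388889, d = −0.75 ln(1 − 0.518519) = 0.548166 ≈ 0.5482.
B–C: 5/18 sites differ → p ≈ 0.277778, d = −0.75 ln(1 − 0.370371) = 0.346968 ≈ 0.3470.

d(A,B) = 0.8240, d(A,C) = 0.5482, d(B,C) = 0.3470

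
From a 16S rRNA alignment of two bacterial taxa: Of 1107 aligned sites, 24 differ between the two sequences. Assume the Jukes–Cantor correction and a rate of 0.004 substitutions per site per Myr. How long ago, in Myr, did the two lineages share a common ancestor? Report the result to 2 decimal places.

p = 24/1107 ≈ 0.02168.
d = −(3/4) ln(1 − 4p/3) = −0.75 ln(1 − 0.028907) = −0.75 ln(0.971093)
  = −0.75 × (-0.029333) = 0.022000 substitutions/site.
Under a molecular clock d = 2μt, so t = d/(2μ) = 0.022000 / (2 × 0.004) = 2.75 Myr.

2.75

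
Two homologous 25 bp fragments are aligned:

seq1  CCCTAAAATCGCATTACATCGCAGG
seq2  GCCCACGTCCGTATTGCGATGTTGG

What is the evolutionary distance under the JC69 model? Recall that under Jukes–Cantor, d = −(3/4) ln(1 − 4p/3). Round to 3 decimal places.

The sequences differ at 13 of 25 sites, so p = 13/25 = 0.52.
d = −(3/4) ln(1 − 4p/3) = −0.75 ln(1 − 0.693333) = −0.75 ln(0.306667)
  = −0.75 × (-1.181993) = 0.886495 substitutions/site.

0.886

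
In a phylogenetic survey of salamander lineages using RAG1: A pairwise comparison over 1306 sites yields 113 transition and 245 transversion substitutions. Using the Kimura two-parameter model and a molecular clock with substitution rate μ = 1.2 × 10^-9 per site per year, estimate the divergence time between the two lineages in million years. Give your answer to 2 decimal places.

P = 113/1306 ≈ 0.086524 and Q = 245/1306 ≈ 0.187596.
Under the Kimura two-parameter model, d = −½ ln(1 − 2P − Q) − ¼ ln(1 − 2Q).
1 − 2P − Q = 0.639356, giving −½ ln(0.639356) = 0.223647.
1 − 2Q = 0.624808, giving −¼ ln(0.624808) = 0.117578.
d = 0.223647 + 0.117578 = 0.341225.
Under a molecular clock d = 2μt, so t = d/(2μ) = 0.341225 / (2 × 1.2 × 10^-9) = 142.18 million years.

142.18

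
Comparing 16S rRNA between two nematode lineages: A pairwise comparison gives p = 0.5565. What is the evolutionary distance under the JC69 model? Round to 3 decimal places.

1.016

d = −(3/4) ln(1 − 4p/3) = −0.75 ln(1 − 0.742) = −0.75 ln(0.258)
  = −0.75 × (-1.354796) = 1.016097 substitutions/site.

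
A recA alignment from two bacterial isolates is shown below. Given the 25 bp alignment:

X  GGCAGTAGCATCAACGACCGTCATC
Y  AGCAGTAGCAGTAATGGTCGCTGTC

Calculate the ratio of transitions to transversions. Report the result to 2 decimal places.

8.00

Transitions are A↔G and C↔T; transversions are all other mismatches.
Transitions: 8. Transversions: 1.
R = 8/1 = 8.00.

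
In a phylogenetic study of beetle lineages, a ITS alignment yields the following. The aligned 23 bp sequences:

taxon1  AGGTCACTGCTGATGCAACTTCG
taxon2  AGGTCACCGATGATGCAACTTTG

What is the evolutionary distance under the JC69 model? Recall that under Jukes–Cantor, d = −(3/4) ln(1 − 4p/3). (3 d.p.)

0.143

The sequences differ at 3 of 23 sites (8, 10, 22), so p = 3/23 ≈ 0.130435.
d = −(3/4) ln(1 − 4p/3) = −0.75 ln(1 − 0.173913) = −0.75 ln(0.826087)
  = −0.75 × (-0.191055) = 0.143291 substitutions/site.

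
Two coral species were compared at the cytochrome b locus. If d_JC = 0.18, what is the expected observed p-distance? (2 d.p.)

p = (3/4)(1 − e^(−4d/3)) = 0.75 × (1 − e^(-0.24)) = 0.75 × (1 − 0.786628) = 0.160029.

0.16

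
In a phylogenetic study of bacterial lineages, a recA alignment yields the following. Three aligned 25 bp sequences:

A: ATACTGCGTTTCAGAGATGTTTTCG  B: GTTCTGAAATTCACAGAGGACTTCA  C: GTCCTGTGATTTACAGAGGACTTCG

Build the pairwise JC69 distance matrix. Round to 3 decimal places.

d(A,B) = 0.572, d(A,C) = 0.490, d(B,C) = 0.233

A–B: 10/25 sites differ → p = 0.4, d = −0.75 ln(1 − 0.533333) = 0.571605 ≈ 0.572.
A–C: 9/25 sites differ → p = 0.36, d = −0.75 ln(1 − 0.48) = 0.490445 ≈ 0.490.
B–C: 5/25 sites differ → p = 0.2, d = −0.75 ln(1 − 0.266667) = 0.232617 ≈ 0.233.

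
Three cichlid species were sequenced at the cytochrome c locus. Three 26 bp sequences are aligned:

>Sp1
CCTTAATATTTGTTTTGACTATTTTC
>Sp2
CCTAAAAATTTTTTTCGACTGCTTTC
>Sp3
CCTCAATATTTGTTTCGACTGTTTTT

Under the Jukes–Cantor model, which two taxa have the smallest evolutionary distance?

Sp1–Sp2: 6/26 differ, p = 0.231, d = 0.276.
Sp1–Sp3: 4/26 differ, p = 0.154, d = 0.172.
Sp2–Sp3: 5/26 differ, p = 0.192, d = 0.222.
The smallest distance is between Sp1 and Sp3.

Sp1 and Sp3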